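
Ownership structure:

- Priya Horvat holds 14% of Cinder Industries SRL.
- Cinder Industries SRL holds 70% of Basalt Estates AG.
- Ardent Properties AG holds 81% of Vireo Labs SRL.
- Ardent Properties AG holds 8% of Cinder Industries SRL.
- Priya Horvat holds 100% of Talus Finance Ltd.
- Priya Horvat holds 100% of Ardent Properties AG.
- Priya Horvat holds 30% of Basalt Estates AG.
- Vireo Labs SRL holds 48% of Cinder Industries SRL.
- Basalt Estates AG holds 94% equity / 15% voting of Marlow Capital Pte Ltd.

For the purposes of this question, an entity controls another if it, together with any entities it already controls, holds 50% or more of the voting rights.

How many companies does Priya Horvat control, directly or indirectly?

Priya holds 100% of Talus, so Priya controls Talus.
Priya holds 100% of Ardent, so Priya controls Ardent.
Ardent holds 81% of Vireo, so Priya controls Vireo.
Priya and Ardent and Vireo together hold 14% + 8% + 48% = 70% of Cinder, so Priya controls Cinder.
Priya and Cinder together hold 30% + 70% = 100% of Basalt, so Priya controls Basalt.
No other company's threshold is met.
Priya controls 5 companies.

5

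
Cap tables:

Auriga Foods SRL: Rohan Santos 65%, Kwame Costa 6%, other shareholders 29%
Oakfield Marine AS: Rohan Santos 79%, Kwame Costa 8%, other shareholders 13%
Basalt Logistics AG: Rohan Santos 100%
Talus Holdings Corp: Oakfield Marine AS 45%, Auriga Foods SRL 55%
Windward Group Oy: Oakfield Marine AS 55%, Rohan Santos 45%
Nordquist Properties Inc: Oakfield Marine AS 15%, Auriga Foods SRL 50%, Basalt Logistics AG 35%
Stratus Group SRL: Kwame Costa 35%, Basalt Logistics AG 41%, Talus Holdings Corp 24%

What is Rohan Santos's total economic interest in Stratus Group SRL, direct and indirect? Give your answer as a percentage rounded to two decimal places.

Rohan reaches Stratus along 3 paths.
Via Basalt: 100% × 41% = 41%.
Via Oakfield → Talus: 79% × 45% × 24% = 8.532%.
Via Auriga → Talus: 65% × 55% × 24% = 8.58%.
Total: 41% + 8.532% + 8.58% = 58.112%.
Rounded: 58.11%.

58.11%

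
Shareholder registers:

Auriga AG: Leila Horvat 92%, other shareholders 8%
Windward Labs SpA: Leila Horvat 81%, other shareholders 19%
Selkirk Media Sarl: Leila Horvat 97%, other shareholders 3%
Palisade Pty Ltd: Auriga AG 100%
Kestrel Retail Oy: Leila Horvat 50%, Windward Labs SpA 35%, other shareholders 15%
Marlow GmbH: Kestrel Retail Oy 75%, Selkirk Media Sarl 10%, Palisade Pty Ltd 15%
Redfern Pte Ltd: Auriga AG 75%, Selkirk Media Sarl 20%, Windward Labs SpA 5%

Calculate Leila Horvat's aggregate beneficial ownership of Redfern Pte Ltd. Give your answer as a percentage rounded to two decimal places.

Leila reaches Redfern along 3 paths.
Via Auriga: 92% × 75% = 69%.
Via Selkirk: 97% × 20% = 19.4%.
Via Windward: 81% × 5% = 4.05%.
Total: 69% + 19.4% + 4.05% = 92.45%.

92.45%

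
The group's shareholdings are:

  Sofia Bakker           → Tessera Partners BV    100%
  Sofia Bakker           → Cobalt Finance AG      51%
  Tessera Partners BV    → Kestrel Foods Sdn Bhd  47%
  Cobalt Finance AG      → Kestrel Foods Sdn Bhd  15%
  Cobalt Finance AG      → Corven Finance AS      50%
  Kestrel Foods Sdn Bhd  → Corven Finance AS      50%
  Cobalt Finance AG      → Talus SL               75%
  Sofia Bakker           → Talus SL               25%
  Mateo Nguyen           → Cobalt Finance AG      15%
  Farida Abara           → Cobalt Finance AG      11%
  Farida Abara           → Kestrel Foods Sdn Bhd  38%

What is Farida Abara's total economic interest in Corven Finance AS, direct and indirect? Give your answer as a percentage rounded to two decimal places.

Farida reaches Corven along 3 paths.
Via Kestrel: 38% × 50% = 19%.
Via Cobalt → Kestrel: 11% × 15% × 50% = 0.825%.
Via Cobalt: 11% × 50% = 5.5%.
Total: 19% + 0.825% + 5.5% = 25.325%.
Rounded: 25.33%.

25.33%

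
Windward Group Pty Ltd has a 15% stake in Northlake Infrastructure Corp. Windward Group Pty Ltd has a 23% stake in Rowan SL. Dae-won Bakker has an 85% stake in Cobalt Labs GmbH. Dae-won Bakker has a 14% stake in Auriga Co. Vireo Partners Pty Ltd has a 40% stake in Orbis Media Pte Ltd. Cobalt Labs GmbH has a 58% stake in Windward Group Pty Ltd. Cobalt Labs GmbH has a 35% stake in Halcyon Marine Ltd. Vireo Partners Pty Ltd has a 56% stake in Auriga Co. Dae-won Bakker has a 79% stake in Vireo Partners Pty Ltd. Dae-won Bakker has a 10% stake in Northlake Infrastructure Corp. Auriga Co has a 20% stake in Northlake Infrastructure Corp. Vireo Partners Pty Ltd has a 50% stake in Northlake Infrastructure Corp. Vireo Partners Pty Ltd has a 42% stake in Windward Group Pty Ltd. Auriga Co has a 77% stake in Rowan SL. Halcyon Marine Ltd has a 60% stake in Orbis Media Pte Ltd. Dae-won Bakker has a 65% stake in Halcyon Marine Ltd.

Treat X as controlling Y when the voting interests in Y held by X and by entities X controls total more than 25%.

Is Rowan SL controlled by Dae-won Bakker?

Yes

Dae-won holds 79% of Vireo, so Dae-won controls Vireo.
Dae-won holds 85% of Cobalt, so Dae-won controls Cobalt.
Cobalt and Vireo together hold 58% + 42% = 100% of Windward, so Dae-won controls Windward.
Dae-won and Vireo together hold 14% + 56% = 70% of Auriga, so Dae-won controls Auriga.
Windward and Auriga together hold 23% + 77% = 100% of Rowan, so Dae-won controls Rowan.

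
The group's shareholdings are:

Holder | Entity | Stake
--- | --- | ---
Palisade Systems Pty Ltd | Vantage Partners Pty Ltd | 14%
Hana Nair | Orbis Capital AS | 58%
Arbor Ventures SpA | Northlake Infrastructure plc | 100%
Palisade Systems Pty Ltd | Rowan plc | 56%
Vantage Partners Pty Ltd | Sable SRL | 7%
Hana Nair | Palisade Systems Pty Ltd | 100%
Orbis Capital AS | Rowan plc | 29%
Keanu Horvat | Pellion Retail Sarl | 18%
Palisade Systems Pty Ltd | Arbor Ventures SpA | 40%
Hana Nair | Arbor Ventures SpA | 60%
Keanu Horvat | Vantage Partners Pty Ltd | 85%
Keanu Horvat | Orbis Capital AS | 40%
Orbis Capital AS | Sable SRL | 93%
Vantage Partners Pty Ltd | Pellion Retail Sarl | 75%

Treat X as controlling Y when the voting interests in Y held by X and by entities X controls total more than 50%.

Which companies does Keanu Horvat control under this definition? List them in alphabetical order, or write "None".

Pellion Retail Sarl, Vantage Partners Pty Ltd

Keanu holds 85% of Vantage, so Keanu controls Vantage.
Vantage and Keanu together hold 75% + 18% = 93% of Pellion, so Keanu controls Pellion.
No other company's threshold is met.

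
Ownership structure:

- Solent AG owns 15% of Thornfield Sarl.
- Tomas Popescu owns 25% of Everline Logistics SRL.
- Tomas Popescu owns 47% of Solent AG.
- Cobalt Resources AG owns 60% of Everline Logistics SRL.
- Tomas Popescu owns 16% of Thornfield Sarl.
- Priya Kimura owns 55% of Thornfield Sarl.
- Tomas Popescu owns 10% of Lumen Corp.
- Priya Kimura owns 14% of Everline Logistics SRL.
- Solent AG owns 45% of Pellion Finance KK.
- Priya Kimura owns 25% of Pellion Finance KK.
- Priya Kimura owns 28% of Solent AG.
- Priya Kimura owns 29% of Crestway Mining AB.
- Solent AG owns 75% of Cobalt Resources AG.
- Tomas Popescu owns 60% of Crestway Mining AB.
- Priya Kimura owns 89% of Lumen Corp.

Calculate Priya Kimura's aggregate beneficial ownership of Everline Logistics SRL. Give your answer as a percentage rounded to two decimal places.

26.60%

Priya reaches Everline along 2 paths.
Direct stake: 14% = 14%.
Via Solent → Cobalt: 28% × 75% × 60% = 12.6%.
Total: 14% + 12.6% = 26.6%.
Rounded: 26.60%.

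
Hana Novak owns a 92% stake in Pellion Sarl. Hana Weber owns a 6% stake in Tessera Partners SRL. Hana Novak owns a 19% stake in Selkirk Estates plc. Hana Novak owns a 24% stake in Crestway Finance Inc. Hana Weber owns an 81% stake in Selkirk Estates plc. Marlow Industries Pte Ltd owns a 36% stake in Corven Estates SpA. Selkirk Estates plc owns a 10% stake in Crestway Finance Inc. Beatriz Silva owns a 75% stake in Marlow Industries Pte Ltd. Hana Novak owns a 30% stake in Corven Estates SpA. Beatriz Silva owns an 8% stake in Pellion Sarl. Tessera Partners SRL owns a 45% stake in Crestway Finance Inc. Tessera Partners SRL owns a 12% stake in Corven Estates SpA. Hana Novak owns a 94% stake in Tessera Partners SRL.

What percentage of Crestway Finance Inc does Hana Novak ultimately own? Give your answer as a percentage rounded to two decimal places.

Hana Novak reaches Crestway along 3 paths.
Direct stake: 24% = 24%.
Via Tessera: 94% × 45% = 42.3%.
Via Selkirk: 19% × 10% = 1.9%.
Total: 24% + 42.3% + 1.9% = 68.2%.
Rounded: 68.20%.

68.20%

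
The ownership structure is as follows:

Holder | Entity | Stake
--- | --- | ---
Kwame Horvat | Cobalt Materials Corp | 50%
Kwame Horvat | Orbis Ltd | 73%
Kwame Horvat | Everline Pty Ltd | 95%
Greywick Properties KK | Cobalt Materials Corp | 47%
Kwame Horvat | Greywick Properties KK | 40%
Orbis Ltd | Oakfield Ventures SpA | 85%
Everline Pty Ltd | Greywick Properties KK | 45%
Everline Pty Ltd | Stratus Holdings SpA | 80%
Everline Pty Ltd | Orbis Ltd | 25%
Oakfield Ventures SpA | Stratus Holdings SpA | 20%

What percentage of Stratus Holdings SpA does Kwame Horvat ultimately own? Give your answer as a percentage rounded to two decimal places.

Kwame reaches Stratus along 3 paths.
Via Everline: 95% × 80% = 76%.
Via Everline → Orbis → Oakfield: 95% × 25% × 85% × 20% = 4.0375%.
Via Orbis → Oakfield: 73% × 85% × 20% = 12.41%.
Total: 76% + 4.0375% + 12.41% = 92.4475%.
Rounded: 92.45%.

92.45%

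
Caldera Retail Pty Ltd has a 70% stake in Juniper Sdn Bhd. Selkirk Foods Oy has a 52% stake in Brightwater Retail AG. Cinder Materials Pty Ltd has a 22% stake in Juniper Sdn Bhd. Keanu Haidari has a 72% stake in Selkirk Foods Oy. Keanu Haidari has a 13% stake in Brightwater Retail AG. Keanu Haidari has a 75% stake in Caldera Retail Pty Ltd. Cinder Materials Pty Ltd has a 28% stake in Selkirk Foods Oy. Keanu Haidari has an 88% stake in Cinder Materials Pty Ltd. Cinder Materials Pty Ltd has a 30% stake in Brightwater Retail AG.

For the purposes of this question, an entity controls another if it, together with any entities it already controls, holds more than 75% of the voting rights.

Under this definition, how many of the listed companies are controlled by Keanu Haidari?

3

Keanu holds 88% of Cinder, so Keanu controls Cinder.
Keanu and Cinder together hold 72% + 28% = 100% of Selkirk, so Keanu controls Selkirk.
Selkirk and Keanu and Cinder together hold 52% + 13% + 30% = 95% of Brightwater, so Keanu controls Brightwater.
No other company's threshold is met.
Keanu controls 3 companies.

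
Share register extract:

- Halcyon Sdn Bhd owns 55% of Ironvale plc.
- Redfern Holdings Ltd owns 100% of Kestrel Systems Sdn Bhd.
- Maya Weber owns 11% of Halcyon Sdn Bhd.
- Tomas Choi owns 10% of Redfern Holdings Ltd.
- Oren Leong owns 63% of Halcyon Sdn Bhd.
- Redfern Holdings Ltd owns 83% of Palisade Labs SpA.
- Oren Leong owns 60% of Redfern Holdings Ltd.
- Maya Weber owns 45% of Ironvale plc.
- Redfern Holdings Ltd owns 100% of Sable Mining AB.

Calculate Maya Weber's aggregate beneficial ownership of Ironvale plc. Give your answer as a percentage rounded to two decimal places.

Maya reaches Ironvale along 2 paths.
Via Halcyon: 11% × 55% = 6.05%.
Direct stake: 45% = 45%.
Total: 6.05% + 45% = 51.05%.

51.05%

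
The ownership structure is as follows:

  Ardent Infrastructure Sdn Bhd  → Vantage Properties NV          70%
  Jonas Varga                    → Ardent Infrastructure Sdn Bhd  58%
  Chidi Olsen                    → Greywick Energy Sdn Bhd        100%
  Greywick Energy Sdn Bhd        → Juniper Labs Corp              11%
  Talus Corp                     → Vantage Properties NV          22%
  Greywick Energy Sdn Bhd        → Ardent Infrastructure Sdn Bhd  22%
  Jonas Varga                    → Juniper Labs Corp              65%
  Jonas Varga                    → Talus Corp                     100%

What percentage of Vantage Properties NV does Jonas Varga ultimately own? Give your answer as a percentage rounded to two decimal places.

62.60%

Jonas reaches Vantage along 2 paths.
Via Ardent: 58% × 70% = 40.6%.
Via Talus: 100% × 22% = 22%.
Total: 40.6% + 22% = 62.6%.
Rounded: 62.60%.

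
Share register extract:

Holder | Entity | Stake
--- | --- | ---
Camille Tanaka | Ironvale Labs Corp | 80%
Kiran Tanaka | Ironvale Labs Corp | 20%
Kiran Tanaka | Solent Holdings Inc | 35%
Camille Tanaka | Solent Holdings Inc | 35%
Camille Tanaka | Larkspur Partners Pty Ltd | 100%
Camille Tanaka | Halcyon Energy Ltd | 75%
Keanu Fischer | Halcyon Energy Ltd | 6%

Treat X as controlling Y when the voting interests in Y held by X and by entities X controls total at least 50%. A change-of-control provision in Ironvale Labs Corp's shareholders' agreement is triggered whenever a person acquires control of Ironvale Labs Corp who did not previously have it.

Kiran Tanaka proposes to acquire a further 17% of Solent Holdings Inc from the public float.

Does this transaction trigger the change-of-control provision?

No

The purchase changes only Kiran's holdings, so Kiran is the only person who could newly come to control Ironvale.
Kiran's largest direct stake is 35% in Solent, which does not meet the threshold, so Kiran controls no company.
In Ironvale, Kiran's side holds only 20%, not ≥ 50%.
So before the transaction, Kiran does not control Ironvale.
After the purchase, Kiran's direct stake in Solent rises to 35% + 17% = 52%.
Kiran holds 52% of Solent, so Kiran controls Solent.
After the transaction, Kiran's side holds 20% of Ironvale, not ≥ 50%, so Kiran still does not control Ironvale.
No new person acquires control, so the clause is not triggered.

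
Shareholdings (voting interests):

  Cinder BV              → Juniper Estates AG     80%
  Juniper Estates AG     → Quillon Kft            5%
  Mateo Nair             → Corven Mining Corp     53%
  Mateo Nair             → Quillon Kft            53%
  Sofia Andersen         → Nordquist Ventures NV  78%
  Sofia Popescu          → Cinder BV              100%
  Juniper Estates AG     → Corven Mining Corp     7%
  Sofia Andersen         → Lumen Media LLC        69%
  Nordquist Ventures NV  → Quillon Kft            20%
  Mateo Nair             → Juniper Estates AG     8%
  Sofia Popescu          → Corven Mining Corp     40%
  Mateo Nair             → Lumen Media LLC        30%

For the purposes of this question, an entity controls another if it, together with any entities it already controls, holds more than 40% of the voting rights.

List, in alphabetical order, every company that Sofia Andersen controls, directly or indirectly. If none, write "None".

Lumen Media LLC, Nordquist Ventures NV

Sofia Andersen holds 78% of Nordquist, so Sofia Andersen controls Nordquist.
Sofia Andersen holds 69% of Lumen, so Sofia Andersen controls Lumen.
No other company's threshold is met.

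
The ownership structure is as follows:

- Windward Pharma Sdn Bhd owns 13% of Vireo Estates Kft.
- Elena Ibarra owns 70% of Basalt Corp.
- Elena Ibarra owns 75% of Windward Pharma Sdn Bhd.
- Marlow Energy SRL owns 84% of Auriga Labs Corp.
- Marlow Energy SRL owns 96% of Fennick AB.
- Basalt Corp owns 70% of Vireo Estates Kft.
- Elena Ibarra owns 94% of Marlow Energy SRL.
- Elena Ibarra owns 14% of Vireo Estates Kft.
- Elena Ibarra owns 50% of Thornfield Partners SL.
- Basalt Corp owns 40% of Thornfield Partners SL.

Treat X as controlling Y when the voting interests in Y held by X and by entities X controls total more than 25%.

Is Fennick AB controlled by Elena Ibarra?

Elena holds 94% of Marlow, so Elena controls Marlow.
Marlow holds 96% of Fennick, so Elena controls Fennick.

Yes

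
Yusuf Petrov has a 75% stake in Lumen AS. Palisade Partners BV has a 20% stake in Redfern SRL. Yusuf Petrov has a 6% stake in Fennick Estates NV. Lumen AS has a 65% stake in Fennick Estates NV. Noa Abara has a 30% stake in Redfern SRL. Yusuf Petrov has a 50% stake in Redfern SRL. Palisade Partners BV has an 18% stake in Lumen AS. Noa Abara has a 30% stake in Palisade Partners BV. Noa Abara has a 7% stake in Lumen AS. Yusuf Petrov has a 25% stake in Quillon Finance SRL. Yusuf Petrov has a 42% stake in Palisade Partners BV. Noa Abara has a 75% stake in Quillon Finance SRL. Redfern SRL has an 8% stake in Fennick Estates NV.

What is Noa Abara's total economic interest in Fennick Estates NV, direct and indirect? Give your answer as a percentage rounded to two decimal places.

10.94%

Noa reaches Fennick along 4 paths.
Via Palisade → Lumen: 30% × 18% × 65% = 3.51%.
Via Lumen: 7% × 65% = 4.55%.
Via Palisade → Redfern: 30% × 20% × 8% = 0.48%.
Via Redfern: 30% × 8% = 2.4%.
Total: 3.51% + 4.55% + 0.48% + 2.4% = 10.94%.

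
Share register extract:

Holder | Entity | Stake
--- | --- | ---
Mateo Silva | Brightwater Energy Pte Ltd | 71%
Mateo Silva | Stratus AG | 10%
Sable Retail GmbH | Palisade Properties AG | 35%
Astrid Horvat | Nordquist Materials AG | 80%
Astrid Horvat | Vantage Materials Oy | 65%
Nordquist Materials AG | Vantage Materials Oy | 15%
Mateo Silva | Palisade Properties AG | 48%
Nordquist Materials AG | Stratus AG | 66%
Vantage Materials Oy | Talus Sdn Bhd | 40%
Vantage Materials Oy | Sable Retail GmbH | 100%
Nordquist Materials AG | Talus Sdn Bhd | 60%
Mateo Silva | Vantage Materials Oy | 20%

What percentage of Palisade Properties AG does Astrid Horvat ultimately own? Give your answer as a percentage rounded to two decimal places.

26.95%

Astrid reaches Palisade along 2 paths.
Via Vantage → Sable: 65% × 100% × 35% = 22.75%.
Via Nordquist → Vantage → Sable: 80% × 15% × 100% × 35% = 4.2%.
Total: 22.75% + 4.2% = 26.95%.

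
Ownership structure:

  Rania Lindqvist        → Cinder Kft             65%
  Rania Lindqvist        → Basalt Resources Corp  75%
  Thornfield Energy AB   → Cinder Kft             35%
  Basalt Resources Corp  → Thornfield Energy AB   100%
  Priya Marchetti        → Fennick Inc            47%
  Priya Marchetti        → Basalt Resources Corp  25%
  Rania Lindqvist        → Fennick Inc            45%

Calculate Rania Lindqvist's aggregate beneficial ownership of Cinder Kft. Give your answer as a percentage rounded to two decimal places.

Rania reaches Cinder along 2 paths.
Direct stake: 65% = 65%.
Via Basalt → Thornfield: 75% × 100% × 35% = 26.25%.
Total: 65% + 26.25% = 91.25%.

91.25%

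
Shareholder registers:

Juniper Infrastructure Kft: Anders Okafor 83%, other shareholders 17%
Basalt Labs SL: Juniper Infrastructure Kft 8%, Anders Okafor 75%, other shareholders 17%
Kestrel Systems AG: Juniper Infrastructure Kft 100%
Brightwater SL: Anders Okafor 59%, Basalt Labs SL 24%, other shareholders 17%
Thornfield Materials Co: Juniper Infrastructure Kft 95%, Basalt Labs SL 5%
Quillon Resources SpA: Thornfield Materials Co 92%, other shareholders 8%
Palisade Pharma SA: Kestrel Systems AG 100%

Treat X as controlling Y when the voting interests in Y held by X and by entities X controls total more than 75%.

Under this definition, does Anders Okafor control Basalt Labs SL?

Anders holds 83% of Juniper, so Anders controls Juniper.
Juniper and Anders together hold 8% + 75% = 83% of Basalt, so Anders controls Basalt.

Yes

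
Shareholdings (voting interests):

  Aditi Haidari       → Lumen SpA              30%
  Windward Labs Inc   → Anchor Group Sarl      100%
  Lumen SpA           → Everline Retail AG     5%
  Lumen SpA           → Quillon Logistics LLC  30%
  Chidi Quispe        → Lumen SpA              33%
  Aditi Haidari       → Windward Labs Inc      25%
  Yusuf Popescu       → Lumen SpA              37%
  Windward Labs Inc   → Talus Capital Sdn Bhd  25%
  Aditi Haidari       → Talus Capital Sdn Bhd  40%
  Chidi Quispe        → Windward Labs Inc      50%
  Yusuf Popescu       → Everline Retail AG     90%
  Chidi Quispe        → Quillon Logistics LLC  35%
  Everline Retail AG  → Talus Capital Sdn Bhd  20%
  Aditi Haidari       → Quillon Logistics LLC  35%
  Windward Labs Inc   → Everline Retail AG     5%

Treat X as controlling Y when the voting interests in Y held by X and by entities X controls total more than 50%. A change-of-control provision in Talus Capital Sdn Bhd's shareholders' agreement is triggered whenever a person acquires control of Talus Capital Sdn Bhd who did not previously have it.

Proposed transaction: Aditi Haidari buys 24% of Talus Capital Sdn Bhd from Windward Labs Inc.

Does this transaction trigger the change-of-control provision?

Yes

The purchase adds only to Aditi's holdings (Windward's stake shrinks), so Aditi is the only person who could newly come to control Talus.
Aditi's largest direct stake is 40% in Talus, which does not meet the threshold, so Aditi controls no company.
In Talus, Aditi's side holds only 40%, not > 50%.
So before the transaction, Aditi does not control Talus.
After the purchase, Aditi's direct stake in Talus rises to 40% + 24% = 64%, and Windward's stake falls to 1%.
Aditi holds 64% of Talus, so Aditi controls Talus.
Aditi did not control Talus before and does after, so the clause is triggered.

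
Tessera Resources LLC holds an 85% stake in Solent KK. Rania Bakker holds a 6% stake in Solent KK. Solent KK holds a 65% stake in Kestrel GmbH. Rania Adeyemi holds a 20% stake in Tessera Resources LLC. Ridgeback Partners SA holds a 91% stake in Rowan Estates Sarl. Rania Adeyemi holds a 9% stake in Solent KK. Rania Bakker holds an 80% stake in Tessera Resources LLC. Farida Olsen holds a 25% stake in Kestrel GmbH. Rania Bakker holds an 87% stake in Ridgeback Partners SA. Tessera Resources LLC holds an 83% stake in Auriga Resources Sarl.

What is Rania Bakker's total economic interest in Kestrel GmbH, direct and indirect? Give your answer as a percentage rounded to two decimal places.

48.10%

Rania Bakker reaches Kestrel along 2 paths.
Via Solent: 6% × 65% = 3.9%.
Via Tessera → Solent: 80% × 85% × 65% = 44.2%.
Total: 3.9% + 44.2% = 48.1%.
Rounded: 48.10%.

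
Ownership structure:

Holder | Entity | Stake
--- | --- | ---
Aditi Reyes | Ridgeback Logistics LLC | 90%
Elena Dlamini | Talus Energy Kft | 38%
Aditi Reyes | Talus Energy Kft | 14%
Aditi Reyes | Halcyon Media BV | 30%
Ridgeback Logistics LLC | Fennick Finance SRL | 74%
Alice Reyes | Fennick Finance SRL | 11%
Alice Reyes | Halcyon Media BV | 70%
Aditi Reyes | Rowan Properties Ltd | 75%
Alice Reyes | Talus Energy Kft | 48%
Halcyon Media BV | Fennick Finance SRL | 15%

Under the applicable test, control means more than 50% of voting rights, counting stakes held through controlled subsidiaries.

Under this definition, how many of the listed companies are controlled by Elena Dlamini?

Elena's largest direct stake is 38% in Talus, which does not meet the threshold.
Elena controls 0 companies.

0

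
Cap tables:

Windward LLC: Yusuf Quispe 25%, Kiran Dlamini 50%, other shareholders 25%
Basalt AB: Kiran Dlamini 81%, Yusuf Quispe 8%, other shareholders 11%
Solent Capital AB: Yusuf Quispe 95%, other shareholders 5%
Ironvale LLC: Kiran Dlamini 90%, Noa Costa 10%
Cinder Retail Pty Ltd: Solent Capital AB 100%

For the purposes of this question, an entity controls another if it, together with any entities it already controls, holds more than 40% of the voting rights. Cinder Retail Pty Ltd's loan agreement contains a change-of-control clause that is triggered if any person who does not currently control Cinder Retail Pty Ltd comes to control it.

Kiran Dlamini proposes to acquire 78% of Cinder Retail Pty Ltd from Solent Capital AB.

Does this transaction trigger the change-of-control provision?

Yes

The purchase adds only to Kiran's holdings (Solent's stake shrinks), so Kiran is the only person who could newly come to control Cinder.
Kiran holds 50% of Windward, so Kiran controls Windward.
Kiran holds 81% of Basalt, so Kiran controls Basalt.
Kiran holds 90% of Ironvale, so Kiran controls Ironvale.
Neither Kiran nor any entity Kiran controls holds any voting interest in Cinder.
So before the transaction, Kiran does not control Cinder.
After the purchase, Kiran holds 78% of Cinder directly, and Solent's stake falls to 22%.
Kiran holds 78% of Cinder, so Kiran controls Cinder.
Kiran did not control Cinder before and does after, so the clause is triggered.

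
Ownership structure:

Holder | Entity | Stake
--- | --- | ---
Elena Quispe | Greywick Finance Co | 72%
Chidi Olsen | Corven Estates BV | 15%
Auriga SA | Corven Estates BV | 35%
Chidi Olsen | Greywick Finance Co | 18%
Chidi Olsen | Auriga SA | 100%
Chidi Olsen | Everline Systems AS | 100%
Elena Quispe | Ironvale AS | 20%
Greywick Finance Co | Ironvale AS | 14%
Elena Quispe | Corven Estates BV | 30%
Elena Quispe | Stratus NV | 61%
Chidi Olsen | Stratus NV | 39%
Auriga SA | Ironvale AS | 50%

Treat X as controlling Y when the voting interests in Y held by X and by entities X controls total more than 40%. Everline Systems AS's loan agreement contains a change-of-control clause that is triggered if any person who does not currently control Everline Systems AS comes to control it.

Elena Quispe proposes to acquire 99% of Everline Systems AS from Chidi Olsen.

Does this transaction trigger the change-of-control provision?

The purchase adds only to Elena's holdings (Chidi's stake shrinks), so Elena is the only person who could newly come to control Everline.
Elena holds 61% of Stratus, so Elena controls Stratus.
Elena holds 72% of Greywick, so Elena controls Greywick.
Neither Elena nor any entity Elena controls holds any voting interest in Everline.
So before the transaction, Elena does not control Everline.
After the purchase, Elena holds 99% of Everline directly, and Chidi's stake falls to 1%.
Elena holds 99% of Everline, so Elena controls Everline.
Elena did not control Everline before and does after, so the clause is triggered.

Yes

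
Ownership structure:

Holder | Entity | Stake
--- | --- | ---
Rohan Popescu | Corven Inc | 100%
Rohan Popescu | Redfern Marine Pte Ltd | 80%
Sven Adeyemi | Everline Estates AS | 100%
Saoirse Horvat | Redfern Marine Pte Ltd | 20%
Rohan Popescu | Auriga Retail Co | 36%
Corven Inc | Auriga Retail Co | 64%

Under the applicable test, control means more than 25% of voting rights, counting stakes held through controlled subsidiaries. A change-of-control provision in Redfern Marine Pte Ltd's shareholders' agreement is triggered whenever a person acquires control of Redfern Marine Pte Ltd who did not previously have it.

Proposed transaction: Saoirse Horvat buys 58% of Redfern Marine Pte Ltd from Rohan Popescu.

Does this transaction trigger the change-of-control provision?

Yes

The purchase adds only to Saoirse's holdings (Rohan's stake shrinks), so Saoirse is the only person who could newly come to control Redfern.
Saoirse's largest direct stake is 20% in Redfern, which does not meet the threshold, so Saoirse controls no company.
In Redfern, Saoirse's side holds only 20%, not > 25%.
So before the transaction, Saoirse does not control Redfern.
After the purchase, Saoirse's direct stake in Redfern rises to 20% + 58% = 78%, and Rohan's stake falls to 22%.
Saoirse holds 78% of Redfern, so Saoirse controls Redfern.
Saoirse did not control Redfern before and does after, so the clause is triggered.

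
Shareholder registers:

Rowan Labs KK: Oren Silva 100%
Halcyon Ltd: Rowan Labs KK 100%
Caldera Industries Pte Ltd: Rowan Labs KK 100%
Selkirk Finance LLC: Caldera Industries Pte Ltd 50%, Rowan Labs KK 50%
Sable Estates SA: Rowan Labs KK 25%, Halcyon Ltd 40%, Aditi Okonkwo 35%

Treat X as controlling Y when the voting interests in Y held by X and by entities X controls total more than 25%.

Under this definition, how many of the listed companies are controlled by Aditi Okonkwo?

Aditi holds 35% of Sable, so Aditi controls Sable.
No other company's threshold is met.
Aditi controls 1 company.

1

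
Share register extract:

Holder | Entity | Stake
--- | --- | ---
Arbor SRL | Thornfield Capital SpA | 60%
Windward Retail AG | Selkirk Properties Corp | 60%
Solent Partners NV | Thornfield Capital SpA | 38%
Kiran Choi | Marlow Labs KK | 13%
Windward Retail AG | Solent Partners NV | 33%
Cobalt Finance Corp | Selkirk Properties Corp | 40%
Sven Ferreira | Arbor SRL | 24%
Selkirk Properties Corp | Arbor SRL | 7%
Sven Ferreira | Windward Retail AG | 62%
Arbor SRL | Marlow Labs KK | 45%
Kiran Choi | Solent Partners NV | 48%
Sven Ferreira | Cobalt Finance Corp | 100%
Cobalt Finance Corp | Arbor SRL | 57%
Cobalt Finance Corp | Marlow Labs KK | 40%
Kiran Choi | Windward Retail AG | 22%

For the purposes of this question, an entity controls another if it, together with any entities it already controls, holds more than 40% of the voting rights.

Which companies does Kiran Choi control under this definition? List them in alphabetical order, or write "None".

Kiran holds 48% of Solent, so Kiran controls Solent.
No other company's threshold is met.

Solent Partners NV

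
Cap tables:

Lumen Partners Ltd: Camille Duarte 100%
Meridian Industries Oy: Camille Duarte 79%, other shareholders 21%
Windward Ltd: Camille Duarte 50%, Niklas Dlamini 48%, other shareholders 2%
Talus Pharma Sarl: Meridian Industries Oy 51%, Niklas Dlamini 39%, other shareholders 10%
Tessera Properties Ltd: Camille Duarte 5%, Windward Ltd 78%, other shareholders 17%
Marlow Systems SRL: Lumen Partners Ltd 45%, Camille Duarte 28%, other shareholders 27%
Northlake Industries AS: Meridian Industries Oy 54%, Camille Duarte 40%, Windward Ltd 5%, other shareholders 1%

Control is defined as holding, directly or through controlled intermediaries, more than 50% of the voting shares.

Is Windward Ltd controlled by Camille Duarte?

No

Camille holds 100% of Lumen, so Camille controls Lumen.
Camille holds 79% of Meridian, so Camille controls Meridian.
Meridian holds 51% of Talus, so Camille controls Talus.
Lumen and Camille together hold 45% + 28% = 73% of Marlow, so Camille controls Marlow.
Meridian and Camille together hold 54% + 40% = 94% of Northlake, so Camille controls Northlake.
In Windward, Camille's side holds only 50%, not > 50%.
So Camille does not control Windward.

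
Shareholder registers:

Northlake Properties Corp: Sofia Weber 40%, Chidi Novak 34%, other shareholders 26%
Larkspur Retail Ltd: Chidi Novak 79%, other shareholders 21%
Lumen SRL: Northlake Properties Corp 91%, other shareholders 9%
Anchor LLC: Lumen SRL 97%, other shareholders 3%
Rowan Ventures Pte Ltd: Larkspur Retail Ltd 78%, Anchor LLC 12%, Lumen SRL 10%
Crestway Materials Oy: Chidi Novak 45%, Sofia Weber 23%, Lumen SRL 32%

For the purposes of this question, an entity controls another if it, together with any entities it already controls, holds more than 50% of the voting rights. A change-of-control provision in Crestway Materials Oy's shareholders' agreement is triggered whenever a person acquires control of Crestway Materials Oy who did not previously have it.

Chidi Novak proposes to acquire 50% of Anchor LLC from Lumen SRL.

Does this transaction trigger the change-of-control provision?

The purchase adds only to Chidi's holdings (Lumen's stake shrinks), so Chidi is the only person who could newly come to control Crestway.
Chidi holds 79% of Larkspur, so Chidi controls Larkspur.
Larkspur holds 78% of Rowan, so Chidi controls Rowan.
In Crestway, Chidi's side holds only 45%, not > 50%.
So before the transaction, Chidi does not control Crestway.
After the purchase, Chidi holds 50% of Anchor directly, and Lumen's stake falls to 47%.
Chidi's side now holds 50% of Anchor, not > 50%, so Chidi still does not control Anchor.
After the transaction, Chidi's side holds 45% of Crestway, not > 50%, so Chidi still does not control Crestway.
No new person acquires control, so the clause is not triggered.

No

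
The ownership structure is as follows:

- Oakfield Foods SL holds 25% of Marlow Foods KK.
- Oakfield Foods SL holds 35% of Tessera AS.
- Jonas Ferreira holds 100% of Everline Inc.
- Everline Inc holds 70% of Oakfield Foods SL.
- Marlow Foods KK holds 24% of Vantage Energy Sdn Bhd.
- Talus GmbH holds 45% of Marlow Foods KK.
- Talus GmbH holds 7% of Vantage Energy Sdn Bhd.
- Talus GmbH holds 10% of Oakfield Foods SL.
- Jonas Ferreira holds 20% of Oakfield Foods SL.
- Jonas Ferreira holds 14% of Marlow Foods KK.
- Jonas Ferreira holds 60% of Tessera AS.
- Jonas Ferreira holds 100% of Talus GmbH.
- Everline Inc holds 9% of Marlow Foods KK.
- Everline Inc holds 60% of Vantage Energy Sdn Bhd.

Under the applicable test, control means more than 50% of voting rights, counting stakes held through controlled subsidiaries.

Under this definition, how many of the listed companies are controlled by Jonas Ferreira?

6

Jonas holds 100% of Everline, so Jonas controls Everline.
Jonas holds 100% of Talus, so Jonas controls Talus.
Jonas and Talus and Everline together hold 20% + 10% + 70% = 100% of Oakfield, so Jonas controls Oakfield.
Oakfield and Jonas and Talus and Everline together hold 25% + 14% + 45% + 9% = 93% of Marlow, so Jonas controls Marlow.
Talus and Marlow and Everline together hold 7% + 24% + 60% = 91% of Vantage, so Jonas controls Vantage.
Oakfield and Jonas together hold 35% + 60% = 95% of Tessera, so Jonas controls Tessera.
Jonas controls 6 companies.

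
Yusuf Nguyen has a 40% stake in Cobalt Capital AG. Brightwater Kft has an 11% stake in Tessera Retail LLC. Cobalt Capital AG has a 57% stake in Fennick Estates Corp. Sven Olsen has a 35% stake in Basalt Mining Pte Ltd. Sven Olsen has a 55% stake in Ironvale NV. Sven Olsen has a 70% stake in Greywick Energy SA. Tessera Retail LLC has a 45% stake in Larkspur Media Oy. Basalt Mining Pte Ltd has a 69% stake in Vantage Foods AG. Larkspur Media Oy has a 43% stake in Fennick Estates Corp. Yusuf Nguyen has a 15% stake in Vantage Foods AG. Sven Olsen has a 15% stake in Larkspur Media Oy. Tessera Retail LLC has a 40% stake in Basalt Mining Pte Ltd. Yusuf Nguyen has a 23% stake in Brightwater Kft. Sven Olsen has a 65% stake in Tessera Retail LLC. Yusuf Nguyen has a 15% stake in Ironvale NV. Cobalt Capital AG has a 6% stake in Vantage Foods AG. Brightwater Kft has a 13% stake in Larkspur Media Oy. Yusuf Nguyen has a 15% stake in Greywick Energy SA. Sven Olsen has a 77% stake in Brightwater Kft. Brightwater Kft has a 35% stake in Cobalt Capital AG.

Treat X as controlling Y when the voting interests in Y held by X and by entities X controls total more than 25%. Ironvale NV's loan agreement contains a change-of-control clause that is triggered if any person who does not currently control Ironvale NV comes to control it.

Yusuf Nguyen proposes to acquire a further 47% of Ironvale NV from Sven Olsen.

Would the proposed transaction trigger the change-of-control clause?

The purchase adds only to Yusuf's holdings (Sven's stake shrinks), so Yusuf is the only person who could newly come to control Ironvale.
Yusuf holds 40% of Cobalt, so Yusuf controls Cobalt.
Cobalt holds 57% of Fennick, so Yusuf controls Fennick.
In Ironvale, Yusuf's side holds only 15%, not > 25%.
So before the transaction, Yusuf does not control Ironvale.
After the purchase, Yusuf's direct stake in Ironvale rises to 15% + 47% = 62%, and Sven's stake falls to 8%.
Yusuf holds 62% of Ironvale, so Yusuf controls Ironvale.
Yusuf did not control Ironvale before and does after, so the clause is triggered.

Yes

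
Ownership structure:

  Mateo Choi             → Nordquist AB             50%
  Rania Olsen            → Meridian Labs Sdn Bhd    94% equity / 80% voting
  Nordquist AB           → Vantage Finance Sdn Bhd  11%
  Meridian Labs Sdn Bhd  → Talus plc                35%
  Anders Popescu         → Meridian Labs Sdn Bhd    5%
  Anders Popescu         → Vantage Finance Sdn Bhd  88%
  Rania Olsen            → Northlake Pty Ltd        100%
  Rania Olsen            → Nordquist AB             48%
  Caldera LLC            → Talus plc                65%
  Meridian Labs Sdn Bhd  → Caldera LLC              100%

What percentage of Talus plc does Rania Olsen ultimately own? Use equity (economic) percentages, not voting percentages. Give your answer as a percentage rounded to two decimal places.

94.00%

Rania reaches Talus along 2 paths.
Via Meridian: 94% × 35% = 32.9%.
Via Meridian → Caldera: 94% × 100% × 65% = 61.1%.
Total: 32.9% + 61.1% = 94%.
Rounded: 94.00%.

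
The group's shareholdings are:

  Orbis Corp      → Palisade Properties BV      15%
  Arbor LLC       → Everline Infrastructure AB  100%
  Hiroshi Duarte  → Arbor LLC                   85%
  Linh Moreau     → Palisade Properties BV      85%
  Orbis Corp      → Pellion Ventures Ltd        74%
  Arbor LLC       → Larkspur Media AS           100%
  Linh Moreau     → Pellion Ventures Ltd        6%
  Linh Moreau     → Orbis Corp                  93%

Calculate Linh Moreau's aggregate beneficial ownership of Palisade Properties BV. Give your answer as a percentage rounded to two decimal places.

Linh reaches Palisade along 2 paths.
Via Orbis: 93% × 15% = 13.95%.
Direct stake: 85% = 85%.
Total: 13.95% + 85% = 98.95%.

98.95%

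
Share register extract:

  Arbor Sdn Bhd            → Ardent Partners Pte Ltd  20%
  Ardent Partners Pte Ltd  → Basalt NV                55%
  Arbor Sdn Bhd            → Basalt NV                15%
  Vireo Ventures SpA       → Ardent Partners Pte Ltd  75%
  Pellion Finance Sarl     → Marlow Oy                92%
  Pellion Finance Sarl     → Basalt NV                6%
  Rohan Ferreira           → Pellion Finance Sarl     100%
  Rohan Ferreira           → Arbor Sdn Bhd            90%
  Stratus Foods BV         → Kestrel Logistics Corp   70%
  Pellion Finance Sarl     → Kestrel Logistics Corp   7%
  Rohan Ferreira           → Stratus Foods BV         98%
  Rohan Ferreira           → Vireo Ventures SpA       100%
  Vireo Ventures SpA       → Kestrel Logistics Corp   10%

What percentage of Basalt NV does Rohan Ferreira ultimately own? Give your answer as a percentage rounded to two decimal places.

70.65%

Rohan reaches Basalt along 4 paths.
Via Pellion: 100% × 6% = 6%.
Via Arbor: 90% × 15% = 13.5%.
Via Arbor → Ardent: 90% × 20% × 55% = 9.9%.
Via Vireo → Ardent: 100% × 75% × 55% = 41.25%.
Total: 6% + 13.5% + 9.9% + 41.25% = 70.65%.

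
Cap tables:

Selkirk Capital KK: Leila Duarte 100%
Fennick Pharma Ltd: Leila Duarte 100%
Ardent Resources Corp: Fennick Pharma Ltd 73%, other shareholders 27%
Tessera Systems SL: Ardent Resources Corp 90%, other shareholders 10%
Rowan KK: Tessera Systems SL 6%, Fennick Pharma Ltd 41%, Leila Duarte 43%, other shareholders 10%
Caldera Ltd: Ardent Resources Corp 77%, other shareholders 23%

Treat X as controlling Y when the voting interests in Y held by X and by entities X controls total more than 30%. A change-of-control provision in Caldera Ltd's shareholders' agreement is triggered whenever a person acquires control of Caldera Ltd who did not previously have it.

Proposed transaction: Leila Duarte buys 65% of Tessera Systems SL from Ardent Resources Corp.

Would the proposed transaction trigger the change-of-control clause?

The purchase adds only to Leila's holdings (Ardent's stake shrinks), so Leila is the only person who could newly come to control Caldera.
Leila holds 100% of Fennick, so Leila controls Fennick.
Fennick holds 73% of Ardent, so Leila controls Ardent.
Ardent holds 77% of Caldera, so Leila controls Caldera.
So Leila already controls Caldera before the transaction.
After the purchase, Leila holds 65% of Tessera directly, and Ardent's stake falls to 25%.
Leila controlled Caldera already, so this is not a new person acquiring control; every other person's position is unchanged or reduced.
No new person acquires control, so the clause is not triggered.

No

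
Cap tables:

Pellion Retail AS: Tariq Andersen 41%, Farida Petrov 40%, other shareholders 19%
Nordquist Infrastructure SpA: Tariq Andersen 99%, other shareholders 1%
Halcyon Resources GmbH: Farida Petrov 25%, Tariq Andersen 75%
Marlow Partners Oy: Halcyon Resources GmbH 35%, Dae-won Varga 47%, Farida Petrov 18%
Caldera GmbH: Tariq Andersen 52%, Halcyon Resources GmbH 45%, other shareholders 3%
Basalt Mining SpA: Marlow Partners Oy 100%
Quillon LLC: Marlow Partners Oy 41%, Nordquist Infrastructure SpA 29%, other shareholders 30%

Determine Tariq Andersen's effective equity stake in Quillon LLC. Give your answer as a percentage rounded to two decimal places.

Tariq reaches Quillon along 2 paths.
Via Halcyon → Marlow: 75% × 35% × 41% = 10.7625%.
Via Nordquist: 99% × 29% = 28.71%.
Total: 10.7625% + 28.71% = 39.4725%.
Rounded: 39.47%.

39.47%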